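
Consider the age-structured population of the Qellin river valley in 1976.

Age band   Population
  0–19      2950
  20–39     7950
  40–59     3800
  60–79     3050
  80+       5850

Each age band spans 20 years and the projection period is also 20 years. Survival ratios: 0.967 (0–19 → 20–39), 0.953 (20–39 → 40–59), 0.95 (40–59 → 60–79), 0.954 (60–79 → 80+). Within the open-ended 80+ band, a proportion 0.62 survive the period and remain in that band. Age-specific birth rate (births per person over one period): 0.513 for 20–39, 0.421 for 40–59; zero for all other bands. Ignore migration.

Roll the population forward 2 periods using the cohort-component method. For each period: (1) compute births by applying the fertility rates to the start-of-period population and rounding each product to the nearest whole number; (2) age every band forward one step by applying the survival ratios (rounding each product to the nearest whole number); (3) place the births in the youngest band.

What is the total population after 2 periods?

27557

(Bands numbered youngest = 1 to oldest = 5.)
Period 1.
Births: 7950 × 0.513 = 4078, 3800 × 0.421 = 1600 → total 5678
Band 2: 2950 × 0.967 = 2853
Band 3: 7950 × 0.953 = 7576
Band 4: 3800 × 0.95 = 3610
Band 5: 3050 × 0.954 + 5850 × 0.62 = 2910 + 3627 = 6537
Population now: 0–19=5678, 20–39=2853, 40–59=7576, 60–79=3610, 80+=6537
Period 2.
Births: 2853 × 0.513 = 1464, 7576 × 0.421 = 3189 → total 4653
Band 2: 5678 × 0.967 = 5491
Band 3: 2853 × 0.953 = 2719
Band 4: 7576 × 0.95 = 7197
Band 5: 3610 × 0.954 + 6537 × 0.62 = 3444 + 4053 = 7497
Population now: 0–19=4653, 20–39=5491, 40–59=2719, 60–79=7197, 80+=7497
Total after period 2: 4653 + 5491 + 2719 + 7197 + 7497 = 27557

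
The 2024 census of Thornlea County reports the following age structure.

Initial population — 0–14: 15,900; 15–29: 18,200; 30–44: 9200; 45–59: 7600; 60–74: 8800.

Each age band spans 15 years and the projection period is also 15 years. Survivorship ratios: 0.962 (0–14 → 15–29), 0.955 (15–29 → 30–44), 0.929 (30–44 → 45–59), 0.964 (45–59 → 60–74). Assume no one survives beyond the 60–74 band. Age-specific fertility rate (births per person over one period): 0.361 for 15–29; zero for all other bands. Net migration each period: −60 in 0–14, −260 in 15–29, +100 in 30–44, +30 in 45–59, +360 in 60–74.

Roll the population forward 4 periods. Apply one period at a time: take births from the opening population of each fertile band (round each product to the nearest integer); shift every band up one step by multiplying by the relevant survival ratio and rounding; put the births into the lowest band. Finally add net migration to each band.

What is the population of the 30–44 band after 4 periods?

Let group 1 be 0–14 through group 5 = 60–74.
Period 1.
Births: 18200 × 0.361 = 6570
Group 2: 15900 × 0.962 = 15296
Group 3: 18200 × 0.955 = 17381
Group 4: 9200 × 0.929 = 8547
Group 5: 7600 × 0.964 = 7326
Net migration: Group 1 − 60 → 6510; Group 2 − 260 → 15036; Group 3 + 100 → 17481; Group 4 + 30 → 8577; Group 5 + 360 → 7686
Population now: 0–14=6510, 15–29=15036, 30–44=17481, 45–59=8577, 60–74=7686
Period 2.
Births: 15036 × 0.361 = 5428
Group 2: 6510 × 0.962 = 6263
Group 3: 15036 × 0.955 = 14359
Group 4: 17481 × 0.929 = 16240
Group 5: 8577 × 0.964 = 8268
Net migration: Group 1 − 60 → 5368; Group 2 − 260 → 6003; Group 3 + 100 → 14459; Group 4 + 30 → 16270; Group 5 + 360 → 8628
Population now: 0–14=5368, 15–29=6003, 30–44=14459, 45–59=16270, 60–74=8628
Period 3.
Births: 6003 × 0.361 = 2167
Group 2: 5368 × 0.962 = 5164
Group 3: 6003 × 0.955 = 5733
Group 4: 14459 × 0.929 = 13432
Group 5: 16270 × 0.964 = 15684
Net migration: Group 1 − 60 → 2107; Group 2 − 260 → 4904; Group 3 + 100 → 5833; Group 4 + 30 → 13462; Group 5 + 360 → 16044
Population now: 0–14=2107, 15–29=4904, 30–44=5833, 45–59=13462, 60–74=16044
Period 4.
Births: 4904 × 0.361 = 1770
Group 2: 2107 × 0.962 = 2027
Group 3: 4904 × 0.955 = 4683
Group 4: 5833 × 0.929 = 5419
Group 5: 13462 × 0.964 = 12977
Net migration: Group 1 − 60 → 1710; Group 2 − 260 → 1767; Group 3 + 100 → 4783; Group 4 + 30 → 5449; Group 5 + 360 → 13337
Population now: 0–14=1710, 15–29=1767, 30–44=4783, 45–59=5449, 60–74=13337

4783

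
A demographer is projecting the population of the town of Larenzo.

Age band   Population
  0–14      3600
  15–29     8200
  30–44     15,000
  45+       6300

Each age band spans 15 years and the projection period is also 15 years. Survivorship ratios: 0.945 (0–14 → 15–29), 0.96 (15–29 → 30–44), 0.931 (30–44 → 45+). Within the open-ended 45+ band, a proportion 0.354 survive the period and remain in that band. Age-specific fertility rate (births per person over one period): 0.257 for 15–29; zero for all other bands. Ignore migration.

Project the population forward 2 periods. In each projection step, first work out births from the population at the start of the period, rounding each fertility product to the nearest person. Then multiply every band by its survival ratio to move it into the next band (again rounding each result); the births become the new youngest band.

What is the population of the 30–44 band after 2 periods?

Call the groups 1 to 4, youngest first.
Period 1:
Births: 8200 × 0.257 = 2107
Group 2: 3600 × 0.945 = 3402
Group 3: 8200 × 0.96 = 7872
Group 4: 15000 × 0.931 + 6300 × 0.354 = 13965 + 2230 = 16195
Population now: 0–14=2107, 15–29=3402, 30–44=7872, 45+=16195
Period 2:
Births: 3402 × 0.257 = 874
Group 2: 2107 × 0.945 = 1991
Group 3: 3402 × 0.96 = 3266
Group 4: 7872 × 0.931 + 16195 × 0.354 = 7329 + 5733 = 13062
Population now: 0–14=874, 15–29=1991, 30–44=3266, 45+=13062

3266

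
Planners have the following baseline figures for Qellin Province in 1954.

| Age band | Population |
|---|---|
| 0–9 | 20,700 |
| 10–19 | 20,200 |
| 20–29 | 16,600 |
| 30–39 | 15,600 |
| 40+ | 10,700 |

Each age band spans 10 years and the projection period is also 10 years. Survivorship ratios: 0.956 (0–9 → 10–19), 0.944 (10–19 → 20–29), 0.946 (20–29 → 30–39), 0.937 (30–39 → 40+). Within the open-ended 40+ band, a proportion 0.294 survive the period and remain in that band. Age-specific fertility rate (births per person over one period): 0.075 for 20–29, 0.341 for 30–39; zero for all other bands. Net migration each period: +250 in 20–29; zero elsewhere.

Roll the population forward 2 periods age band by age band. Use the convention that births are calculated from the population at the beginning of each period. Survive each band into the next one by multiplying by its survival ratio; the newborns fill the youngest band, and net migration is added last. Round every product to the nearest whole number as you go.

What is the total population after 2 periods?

Call the bands 1 to 5, youngest first.
After projecting period 1:
Births: 16600 × 0.075 = 1245, 15600 × 0.341 = 5320 → 6565
Band 2: 20700 × 0.956 = 19789
Band 3: 20200 × 0.944 = 19069
Band 4: 16600 × 0.946 = 15704
Band 5: 15600 × 0.937 + 10700 × 0.294 = 14617 + 3146 = 17763
Net migration: Band 3 + 250 → 19319
Population now: 0–9=6565, 10–19=19789, 20–29=19319, 30–39=15704, 40+=17763
After projecting period 2:
Births: 19319 × 0.075 = 1449, 15704 × 0.341 = 5355 → 6804
Band 2: 6565 × 0.956 = 6276
Band 3: 19789 × 0.944 = 18681
Band 4: 19319 × 0.946 = 18276
Band 5: 15704 × 0.937 + 17763 × 0.294 = 14715 + 5222 = 19937
Net migration: Band 3 + 250 → 18931
Population now: 0–9=6804, 10–19=6276, 20–29=18931, 30–39=18276, 40+=19937
Total after period 2: 6804 + 6276 + 18931 + 18276 + 19937 = 70224

70224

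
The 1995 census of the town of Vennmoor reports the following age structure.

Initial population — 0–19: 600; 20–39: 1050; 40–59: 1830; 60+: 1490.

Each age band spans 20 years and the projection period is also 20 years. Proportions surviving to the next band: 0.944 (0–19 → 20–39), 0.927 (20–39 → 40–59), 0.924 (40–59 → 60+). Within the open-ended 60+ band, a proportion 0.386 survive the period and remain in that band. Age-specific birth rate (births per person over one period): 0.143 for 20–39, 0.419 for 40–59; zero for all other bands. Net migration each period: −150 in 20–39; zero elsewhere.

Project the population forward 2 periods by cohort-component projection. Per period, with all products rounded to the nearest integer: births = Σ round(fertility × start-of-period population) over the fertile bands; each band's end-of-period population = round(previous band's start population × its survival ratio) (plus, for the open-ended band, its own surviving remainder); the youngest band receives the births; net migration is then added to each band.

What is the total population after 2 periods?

Let band 1 be 0–19 through band 4 = 60+.
After projecting period 1:
Births: 1050 × 0.143 = 150  |  1830 × 0.419 = 767 ⇒ total 917
Band 2: 600 × 0.944 = 566
Band 3: 1050 × 0.927 = 973
Band 4: 1830 × 0.924 + 1490 × 0.386 = 1691 + 575 = 2266
Net migration: Band 2 − 150 → 416
End of period: [917, 416, 973, 2266]
After projecting period 2:
Births: 416 × 0.143 = 59  |  973 × 0.419 = 408 ⇒ total 467
Band 2: 917 × 0.944 = 866
Band 3: 416 × 0.927 = 386
Band 4: 973 × 0.924 + 2266 × 0.386 = 899 + 875 = 1774
Net migration: Band 2 − 150 → 716
End of period: [467, 716, 386, 1774]
Total after period 2: 467 + 716 + 386 + 1774 = 3343

3343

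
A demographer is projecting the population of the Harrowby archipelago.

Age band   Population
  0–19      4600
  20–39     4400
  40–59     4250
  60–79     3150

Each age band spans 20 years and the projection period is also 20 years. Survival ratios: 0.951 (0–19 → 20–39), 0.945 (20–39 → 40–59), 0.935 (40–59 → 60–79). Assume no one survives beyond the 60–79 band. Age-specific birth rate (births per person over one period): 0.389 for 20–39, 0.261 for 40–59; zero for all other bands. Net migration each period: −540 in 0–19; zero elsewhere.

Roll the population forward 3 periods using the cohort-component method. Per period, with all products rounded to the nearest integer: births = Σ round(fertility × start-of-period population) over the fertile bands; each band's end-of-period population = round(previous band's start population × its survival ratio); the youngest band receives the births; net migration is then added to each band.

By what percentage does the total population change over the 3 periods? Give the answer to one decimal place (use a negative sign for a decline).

Numbering the bands 1..4 from youngest to oldest:
Period 1.
Births: 4400 × 0.389 = 1712  |  4250 × 0.261 = 1109 → 2821
Band 2: 4600 × 0.951 = 4375
Band 3: 4400 × 0.945 = 4158
Band 4: 4250 × 0.935 = 3974
Net migration: Band 1 − 540 → 2281
End of period: [2281, 4375, 4158, 3974]
Period 2.
Births: 4375 × 0.389 = 1702  |  4158 × 0.261 = 1085 → 2787
Band 2: 2281 × 0.951 = 2169
Band 3: 4375 × 0.945 = 4134
Band 4: 4158 × 0.935 = 3888
Net migration: Band 1 − 540 → 2247
End of period: [2247, 2169, 4134, 3888]
Period 3.
Births: 2169 × 0.389 = 844  |  4134 × 0.261 = 1079 → 1923
Band 2: 2247 × 0.951 = 2137
Band 3: 2169 × 0.945 = 2050
Band 4: 4134 × 0.935 = 3865
Net migration: Band 1 − 540 → 1383
End of period: [1383, 2137, 2050, 3865]
Total: 16400 → 9435; change = -6965; percentage change = -42.5%

-42.5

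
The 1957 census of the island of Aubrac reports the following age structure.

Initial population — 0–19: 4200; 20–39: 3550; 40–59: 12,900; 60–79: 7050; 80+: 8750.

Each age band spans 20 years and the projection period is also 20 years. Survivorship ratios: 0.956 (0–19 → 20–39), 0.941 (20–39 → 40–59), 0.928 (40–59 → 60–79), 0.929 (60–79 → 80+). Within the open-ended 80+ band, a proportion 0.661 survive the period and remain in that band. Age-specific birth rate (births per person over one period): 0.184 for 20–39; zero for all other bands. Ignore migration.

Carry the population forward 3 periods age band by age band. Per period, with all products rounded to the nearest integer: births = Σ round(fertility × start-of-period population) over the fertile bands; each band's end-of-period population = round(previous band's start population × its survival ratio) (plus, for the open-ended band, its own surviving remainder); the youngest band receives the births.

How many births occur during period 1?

653

— Period 1 —
Births: 3550 * 0.184 = 653
20–39: 4200 * 0.956 = 4015
40–59: 3550 * 0.941 = 3341
60–79: 12900 * 0.928 = 11971
80+: 7050 * 0.929 + 8750 * 0.661 = 6549 + 5784 = 12333
End of period: [653, 4015, 3341, 11971, 12333]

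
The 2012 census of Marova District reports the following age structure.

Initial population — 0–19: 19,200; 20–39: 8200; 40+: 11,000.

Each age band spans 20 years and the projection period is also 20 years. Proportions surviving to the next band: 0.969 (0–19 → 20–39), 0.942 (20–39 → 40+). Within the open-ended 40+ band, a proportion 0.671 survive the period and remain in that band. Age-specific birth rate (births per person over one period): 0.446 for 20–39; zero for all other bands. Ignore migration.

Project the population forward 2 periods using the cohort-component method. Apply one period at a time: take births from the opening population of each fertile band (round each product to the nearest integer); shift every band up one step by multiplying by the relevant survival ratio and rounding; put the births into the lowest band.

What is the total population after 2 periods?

39503

After projecting period 1:
Births: 8200 × 0.446 = 3657
20–39: 19200 × 0.969 = 18605
40+: 8200 × 0.942 + 11000 × 0.671 = 7724 + 7381 = 15105
End of period: [3657, 18605, 15105]
After projecting period 2:
Births: 18605 × 0.446 = 8298
20–39: 3657 × 0.969 = 3544
40+: 18605 × 0.942 + 15105 × 0.671 = 17526 + 10135 = 27661
End of period: [8298, 3544, 27661]
Total after period 2: 8298 + 3544 + 27661 = 39503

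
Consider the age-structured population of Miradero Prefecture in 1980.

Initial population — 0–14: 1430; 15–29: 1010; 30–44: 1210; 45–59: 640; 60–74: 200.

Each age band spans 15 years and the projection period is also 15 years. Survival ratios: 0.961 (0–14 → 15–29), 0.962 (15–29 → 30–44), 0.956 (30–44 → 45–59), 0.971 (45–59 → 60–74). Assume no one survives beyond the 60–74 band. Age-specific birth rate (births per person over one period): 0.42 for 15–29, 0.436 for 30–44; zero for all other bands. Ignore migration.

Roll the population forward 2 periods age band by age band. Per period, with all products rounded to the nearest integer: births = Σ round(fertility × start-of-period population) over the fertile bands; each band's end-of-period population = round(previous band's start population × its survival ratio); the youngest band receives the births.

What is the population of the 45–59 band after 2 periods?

Numbering the bands 1..5 from youngest to oldest:
Period 1.
Births: 1010 × 0.42 = 424, 1210 × 0.436 = 528 — total 952
Band 2: 1430 × 0.961 = 1374
Band 3: 1010 × 0.962 = 972
Band 4: 1210 × 0.956 = 1157
Band 5: 640 × 0.971 = 621
End of period: [952, 1374, 972, 1157, 621]
Period 2.
Births: 1374 × 0.42 = 577, 972 × 0.436 = 424 — total 1001
Band 2: 952 × 0.961 = 915
Band 3: 1374 × 0.962 = 1322
Band 4: 972 × 0.956 = 929
Band 5: 1157 × 0.971 = 1123
End of period: [1001, 915, 1322, 929, 1123]

929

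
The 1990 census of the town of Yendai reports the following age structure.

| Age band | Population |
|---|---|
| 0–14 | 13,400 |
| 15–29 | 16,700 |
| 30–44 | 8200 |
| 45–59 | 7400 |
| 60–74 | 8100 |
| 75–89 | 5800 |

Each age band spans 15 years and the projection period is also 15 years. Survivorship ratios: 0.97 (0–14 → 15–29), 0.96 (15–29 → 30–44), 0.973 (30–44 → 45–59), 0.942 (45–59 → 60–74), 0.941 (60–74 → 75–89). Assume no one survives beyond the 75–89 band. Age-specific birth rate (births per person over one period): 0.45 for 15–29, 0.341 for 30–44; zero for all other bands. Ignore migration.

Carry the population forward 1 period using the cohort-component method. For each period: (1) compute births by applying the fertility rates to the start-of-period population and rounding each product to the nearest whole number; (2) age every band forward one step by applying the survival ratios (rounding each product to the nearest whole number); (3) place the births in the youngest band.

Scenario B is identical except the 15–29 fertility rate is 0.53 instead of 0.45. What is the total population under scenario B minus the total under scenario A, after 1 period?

1336

Numbering the groups 1..6 from youngest to oldest:
[period 1]
Births: 16700 × 0.45 = 7515 ; 8200 × 0.341 = 2796 — total 10311
Group 2: 13400 × 0.97 = 12998
Group 3: 16700 × 0.96 = 16032
Group 4: 8200 × 0.973 = 7979
Group 5: 7400 × 0.942 = 6971
Group 6: 8100 × 0.941 = 7622
End of period: [10311, 12998, 16032, 7979, 6971, 7622]
Scenario A total after 1 period: 61913
Scenario B projection —
[period 1]
Births: 16700 × 0.53 = 8851 ; 8200 × 0.341 = 2796 — total 11647
Group 2: 13400 × 0.97 = 12998
Group 3: 16700 × 0.96 = 16032
Group 4: 8200 × 0.973 = 7979
Group 5: 7400 × 0.942 = 6971
Group 6: 8100 × 0.941 = 7622
End of period: [11647, 12998, 16032, 7979, 6971, 7622]
Scenario B total after 1 period: 63249
Difference B − A = 63249 − 61913 = 1336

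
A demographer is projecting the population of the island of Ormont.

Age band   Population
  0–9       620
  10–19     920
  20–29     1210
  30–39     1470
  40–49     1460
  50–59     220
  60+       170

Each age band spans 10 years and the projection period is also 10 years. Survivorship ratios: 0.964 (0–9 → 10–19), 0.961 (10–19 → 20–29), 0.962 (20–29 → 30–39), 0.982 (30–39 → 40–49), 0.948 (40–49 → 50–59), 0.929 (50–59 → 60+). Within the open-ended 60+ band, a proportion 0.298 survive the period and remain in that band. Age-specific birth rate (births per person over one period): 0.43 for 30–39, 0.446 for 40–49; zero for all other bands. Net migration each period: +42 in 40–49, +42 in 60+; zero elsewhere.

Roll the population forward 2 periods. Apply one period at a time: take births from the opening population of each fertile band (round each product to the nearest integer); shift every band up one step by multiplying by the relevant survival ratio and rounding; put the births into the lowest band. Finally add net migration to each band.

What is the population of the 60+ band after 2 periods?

— Period 1 —
Births: 1470 × 0.43 = 632, 1460 × 0.446 = 651 → total 1283
10–19: 620 × 0.964 = 598
20–29: 920 × 0.961 = 884
30–39: 1210 × 0.962 = 1164
40–49: 1470 × 0.982 = 1444
50–59: 1460 × 0.948 = 1384
60+: 220 × 0.929 + 170 × 0.298 = 204 + 51 = 255
Net migration: 40–49 + 42 → 1486; 60+ + 42 → 297
Population now: 0–9=1283, 10–19=598, 20–29=884, 30–39=1164, 40–49=1486, 50–59=1384, 60+=297
— Period 2 —
Births: 1164 × 0.43 = 501, 1486 × 0.446 = 663 → total 1164
10–19: 1283 × 0.964 = 1237
20–29: 598 × 0.961 = 575
30–39: 884 × 0.962 = 850
40–49: 1164 × 0.982 = 1143
50–59: 1486 × 0.948 = 1409
60+: 1384 × 0.929 + 297 × 0.298 = 1286 + 89 = 1375
Net migration: 40–49 + 42 → 1185; 60+ + 42 → 1417
Population now: 0–9=1164, 10–19=1237, 20–29=575, 30–39=850, 40–49=1185, 50–59=1409, 60+=1417

1417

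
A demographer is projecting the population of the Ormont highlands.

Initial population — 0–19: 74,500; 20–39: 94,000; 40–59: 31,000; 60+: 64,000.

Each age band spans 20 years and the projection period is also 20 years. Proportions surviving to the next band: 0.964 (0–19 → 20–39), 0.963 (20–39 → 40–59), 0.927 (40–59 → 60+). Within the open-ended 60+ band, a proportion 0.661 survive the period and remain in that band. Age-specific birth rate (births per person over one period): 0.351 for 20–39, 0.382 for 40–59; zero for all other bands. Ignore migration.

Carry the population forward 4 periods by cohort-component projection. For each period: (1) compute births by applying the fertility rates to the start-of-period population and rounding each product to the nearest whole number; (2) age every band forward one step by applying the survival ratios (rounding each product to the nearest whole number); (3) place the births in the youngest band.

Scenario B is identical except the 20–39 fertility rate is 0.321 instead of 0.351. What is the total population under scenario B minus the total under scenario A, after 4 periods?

-9917

— Period 1 —
Births: 94000 × 0.351 = 32994 ; 31000 × 0.382 = 11842 → total 44836
20–39: 74500 × 0.964 = 71818
40–59: 94000 × 0.963 = 90522
60+: 31000 × 0.927 + 64000 × 0.661 = 28737 + 42304 = 71041
→ [44836, 71818, 90522, 71041]
— Period 2 —
Births: 71818 × 0.351 = 25208 ; 90522 × 0.382 = 34579 → total 59787
20–39: 44836 × 0.964 = 43222
40–59: 71818 × 0.963 = 69161
60+: 90522 × 0.927 + 71041 × 0.661 = 83914 + 46958 = 130872
→ [59787, 43222, 69161, 130872]
— Period 3 —
Births: 43222 × 0.351 = 15171 ; 69161 × 0.382 = 26420 → total 41591
20–39: 59787 × 0.964 = 57635
40–59: 43222 × 0.963 = 41623
60+: 69161 × 0.927 + 130872 × 0.661 = 64112 + 86506 = 150618
→ [41591, 57635, 41623, 150618]
— Period 4 —
Births: 57635 × 0.351 = 20230 ; 41623 × 0.382 = 15900 → total 36130
20–39: 41591 × 0.964 = 40094
40–59: 57635 × 0.963 = 55503
60+: 41623 × 0.927 + 150618 × 0.661 = 38585 + 99558 = 138143
→ [36130, 40094, 55503, 138143]
Scenario A total after 4 periods: 269870
Scenario B projection —
— Period 1 —
Births: 94000 × 0.321 = 30174 ; 31000 × 0.382 = 11842 → total 42016
20–39: 74500 × 0.964 = 71818
40–59: 94000 × 0.963 = 90522
60+: 31000 × 0.927 + 64000 × 0.661 = 28737 + 42304 = 71041
→ [42016, 71818, 90522, 71041]
— Period 2 —
Births: 71818 × 0.321 = 23054 ; 90522 × 0.382 = 34579 → total 57633
20–39: 42016 × 0.964 = 40503
40–59: 71818 × 0.963 = 69161
60+: 90522 × 0.927 + 71041 × 0.661 = 83914 + 46958 = 130872
→ [57633, 40503, 69161, 130872]
— Period 3 —
Births: 40503 × 0.321 = 13001 ; 69161 × 0.382 = 26420 → total 39421
20–39: 57633 × 0.964 = 55558
40–59: 40503 × 0.963 = 39004
60+: 69161 × 0.927 + 130872 × 0.661 = 64112 + 86506 = 150618
→ [39421, 55558, 39004, 150618]
— Period 4 —
Births: 55558 × 0.321 = 17834 ; 39004 × 0.382 = 14900 → total 32734
20–39: 39421 × 0.964 = 38002
40–59: 55558 × 0.963 = 53502
60+: 39004 × 0.927 + 150618 × 0.661 = 36157 + 99558 = 135715
→ [32734, 38002, 53502, 135715]
Scenario B total after 4 periods: 259953
Difference B − A = 259953 − 269870 = -9917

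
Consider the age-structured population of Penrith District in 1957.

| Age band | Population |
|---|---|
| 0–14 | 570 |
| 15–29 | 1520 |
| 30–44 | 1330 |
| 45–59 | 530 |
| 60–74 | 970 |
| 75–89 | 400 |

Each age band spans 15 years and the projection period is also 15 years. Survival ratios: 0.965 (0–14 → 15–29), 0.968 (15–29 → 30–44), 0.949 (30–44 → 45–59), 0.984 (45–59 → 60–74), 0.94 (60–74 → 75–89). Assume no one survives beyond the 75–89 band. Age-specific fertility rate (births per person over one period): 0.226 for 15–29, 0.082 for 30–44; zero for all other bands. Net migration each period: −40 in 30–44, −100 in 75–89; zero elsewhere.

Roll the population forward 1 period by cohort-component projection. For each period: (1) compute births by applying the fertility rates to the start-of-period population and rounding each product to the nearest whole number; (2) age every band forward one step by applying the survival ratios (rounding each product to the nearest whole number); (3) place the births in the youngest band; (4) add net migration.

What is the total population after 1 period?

5030

Let group 1 be 0–14 through group 6 = 75–89.
— Period 1 —
Births: 1520 × 0.226 = 344  |  1330 × 0.082 = 109 ⇒ total 453
Group 2: 570 × 0.965 = 550
Group 3: 1520 × 0.968 = 1471
Group 4: 1330 × 0.949 = 1262
Group 5: 530 × 0.984 = 522
Group 6: 970 × 0.94 = 912
Net migration: Group 3 − 40 → 1431; Group 6 − 100 → 812
Population now: 0–14=453, 15–29=550, 30–44=1431, 45–59=1262, 60–74=522, 75–89=812
Total after period 1: 453 + 550 + 1431 + 1262 + 522 + 812 = 5030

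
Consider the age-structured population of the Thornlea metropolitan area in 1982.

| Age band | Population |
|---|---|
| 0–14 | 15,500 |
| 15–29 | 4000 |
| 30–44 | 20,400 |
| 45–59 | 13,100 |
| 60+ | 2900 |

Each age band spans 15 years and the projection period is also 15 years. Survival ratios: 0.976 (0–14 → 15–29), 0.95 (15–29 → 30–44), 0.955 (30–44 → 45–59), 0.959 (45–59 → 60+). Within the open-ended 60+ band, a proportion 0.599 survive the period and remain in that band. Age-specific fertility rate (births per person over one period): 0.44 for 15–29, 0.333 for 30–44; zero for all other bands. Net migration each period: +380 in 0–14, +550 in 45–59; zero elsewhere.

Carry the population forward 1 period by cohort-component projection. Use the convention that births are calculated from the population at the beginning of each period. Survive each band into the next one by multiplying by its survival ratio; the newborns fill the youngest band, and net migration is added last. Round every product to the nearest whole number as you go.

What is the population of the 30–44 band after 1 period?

3800

After projecting period 1:
Births: 4000 × 0.44 = 1760  |  20400 × 0.333 = 6793 ⇒ total 8553
15–29: 15500 × 0.976 = 15128
30–44: 4000 × 0.95 = 3800
45–59: 20400 × 0.955 = 19482
60+: 13100 × 0.959 + 2900 × 0.599 = 12563 + 1737 = 14300
Net migration: 0–14 + 380 → 8933; 45–59 + 550 → 20032
Giving 8933 / 15128 / 3800 / 20032 / 14300.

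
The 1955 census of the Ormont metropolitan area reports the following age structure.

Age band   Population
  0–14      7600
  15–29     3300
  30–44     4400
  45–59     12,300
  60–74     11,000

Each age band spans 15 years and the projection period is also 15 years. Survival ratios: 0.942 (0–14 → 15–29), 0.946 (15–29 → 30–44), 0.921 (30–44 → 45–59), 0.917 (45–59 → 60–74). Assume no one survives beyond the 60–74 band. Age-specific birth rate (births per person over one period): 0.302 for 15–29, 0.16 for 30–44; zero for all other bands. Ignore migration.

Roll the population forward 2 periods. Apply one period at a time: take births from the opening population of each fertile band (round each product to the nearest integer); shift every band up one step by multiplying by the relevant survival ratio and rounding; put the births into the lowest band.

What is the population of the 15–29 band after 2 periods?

Call the groups 1 to 5, youngest first.
[period 1]
Births: 3300 * 0.302 = 997, 4400 * 0.16 = 704 → total 1701
Group 2: 7600 * 0.942 = 7159
Group 3: 3300 * 0.946 = 3122
Group 4: 4400 * 0.921 = 4052
Group 5: 12300 * 0.917 = 11279
→ [1701, 7159, 3122, 4052, 11279]
[period 2]
Births: 7159 * 0.302 = 2162, 3122 * 0.16 = 500 → total 2662
Group 2: 1701 * 0.942 = 1602
Group 3: 7159 * 0.946 = 6772
Group 4: 3122 * 0.921 = 2875
Group 5: 4052 * 0.917 = 3716
→ [2662, 1602, 6772, 2875, 3716]

1602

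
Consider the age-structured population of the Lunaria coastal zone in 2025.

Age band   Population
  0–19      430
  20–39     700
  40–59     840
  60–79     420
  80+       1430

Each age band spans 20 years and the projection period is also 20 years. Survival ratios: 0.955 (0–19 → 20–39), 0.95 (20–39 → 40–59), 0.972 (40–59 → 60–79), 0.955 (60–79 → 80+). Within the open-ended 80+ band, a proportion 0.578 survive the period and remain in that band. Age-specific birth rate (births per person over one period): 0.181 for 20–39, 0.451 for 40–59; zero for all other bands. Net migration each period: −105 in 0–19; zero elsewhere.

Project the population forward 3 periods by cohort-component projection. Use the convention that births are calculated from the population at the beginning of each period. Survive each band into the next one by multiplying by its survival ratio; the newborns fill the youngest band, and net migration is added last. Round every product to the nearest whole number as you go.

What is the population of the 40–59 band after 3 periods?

Call the groups 1 to 5, youngest first.
After projecting period 1:
Births: 700 * 0.181 = 127  |  840 * 0.451 = 379 ⇒ total 506
Group 2: 430 * 0.955 = 411
Group 3: 700 * 0.95 = 665
Group 4: 840 * 0.972 = 816
Group 5: 420 * 0.955 + 1430 * 0.578 = 401 + 827 = 1228
Net migration: Group 1 − 105 → 401
End of period: [401, 411, 665, 816, 1228]
After projecting period 2:
Births: 411 * 0.181 = 74  |  665 * 0.451 = 300 ⇒ total 374
Group 2: 401 * 0.955 = 383
Group 3: 411 * 0.95 = 390
Group 4: 665 * 0.972 = 646
Group 5: 816 * 0.955 + 1228 * 0.578 = 779 + 710 = 1489
Net migration: Group 1 − 105 → 269
End of period: [269, 383, 390, 646, 1489]
After projecting period 3:
Births: 383 * 0.181 = 69  |  390 * 0.451 = 176 ⇒ total 245
Group 2: 269 * 0.955 = 257
Group 3: 383 * 0.95 = 364
Group 4: 390 * 0.972 = 379
Group 5: 646 * 0.955 + 1489 * 0.578 = 617 + 861 = 1478
Net migration: Group 1 − 105 → 140
End of period: [140, 257, 364, 379, 1478]

364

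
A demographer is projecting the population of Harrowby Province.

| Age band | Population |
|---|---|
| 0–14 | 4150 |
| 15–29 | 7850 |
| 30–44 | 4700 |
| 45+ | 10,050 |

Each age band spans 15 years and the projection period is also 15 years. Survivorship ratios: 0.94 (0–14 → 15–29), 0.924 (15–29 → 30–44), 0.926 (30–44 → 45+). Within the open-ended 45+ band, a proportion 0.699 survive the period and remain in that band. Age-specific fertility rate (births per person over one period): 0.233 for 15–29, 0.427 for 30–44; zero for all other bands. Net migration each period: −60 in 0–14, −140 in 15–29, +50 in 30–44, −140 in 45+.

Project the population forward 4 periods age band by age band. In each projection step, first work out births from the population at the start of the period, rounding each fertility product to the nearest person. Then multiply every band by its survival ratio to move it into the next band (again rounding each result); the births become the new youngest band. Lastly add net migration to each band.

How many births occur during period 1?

Period 1.
Births: 7850 × 0.233 = 1829  |  4700 × 0.427 = 2007 → 3836
15–29: 4150 × 0.94 = 3901
30–44: 7850 × 0.924 = 7253
45+: 4700 × 0.926 + 10050 × 0.699 = 4352 + 7025 = 11377
Net migration: 0–14 − 60 → 3776; 15–29 − 140 → 3761; 30–44 + 50 → 7303; 45+ − 140 → 11237
Population now: 0–14=3776, 15–29=3761, 30–44=7303, 45+=11237

3836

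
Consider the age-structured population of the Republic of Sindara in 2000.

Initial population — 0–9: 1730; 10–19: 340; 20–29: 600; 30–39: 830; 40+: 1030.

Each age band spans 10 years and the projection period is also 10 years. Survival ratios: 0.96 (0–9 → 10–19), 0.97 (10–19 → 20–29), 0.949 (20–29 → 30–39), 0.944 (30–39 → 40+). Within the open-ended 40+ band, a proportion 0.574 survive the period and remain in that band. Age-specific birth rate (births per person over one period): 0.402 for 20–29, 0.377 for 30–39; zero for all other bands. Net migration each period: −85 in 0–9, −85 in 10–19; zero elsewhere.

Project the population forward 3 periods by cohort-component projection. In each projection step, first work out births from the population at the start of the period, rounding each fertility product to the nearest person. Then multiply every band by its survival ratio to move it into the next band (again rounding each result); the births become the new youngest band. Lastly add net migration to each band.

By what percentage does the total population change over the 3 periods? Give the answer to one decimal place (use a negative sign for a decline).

Period 1.
Births: 600 × 0.402 = 241 ; 830 × 0.377 = 313 → total 554
10–19: 1730 × 0.96 = 1661
20–29: 340 × 0.97 = 330
30–39: 600 × 0.949 = 569
40+: 830 × 0.944 + 1030 × 0.574 = 784 + 591 = 1375
Net migration: 0–9 − 85 → 469; 10–19 − 85 → 1576
End of period: [469, 1576, 330, 569, 1375]
Period 2.
Births: 330 × 0.402 = 133 ; 569 × 0.377 = 215 → total 348
10–19: 469 × 0.96 = 450
20–29: 1576 × 0.97 = 1529
30–39: 330 × 0.949 = 313
40+: 569 × 0.944 + 1375 × 0.574 = 537 + 789 = 1326
Net migration: 0–9 − 85 → 263; 10–19 − 85 → 365
End of period: [263, 365, 1529, 313, 1326]
Period 3.
Births: 1529 × 0.402 = 615 ; 313 × 0.377 = 118 → total 733
10–19: 263 × 0.96 = 252
20–29: 365 × 0.97 = 354
30–39: 1529 × 0.949 = 1451
40+: 313 × 0.944 + 1326 × 0.574 = 295 + 761 = 1056
Net migration: 0–9 − 85 → 648; 10–19 − 85 → 167
End of period: [648, 167, 354, 1451, 1056]
Total: 4530 → 3676; change = -854; percentage change = -18.9%

-18.9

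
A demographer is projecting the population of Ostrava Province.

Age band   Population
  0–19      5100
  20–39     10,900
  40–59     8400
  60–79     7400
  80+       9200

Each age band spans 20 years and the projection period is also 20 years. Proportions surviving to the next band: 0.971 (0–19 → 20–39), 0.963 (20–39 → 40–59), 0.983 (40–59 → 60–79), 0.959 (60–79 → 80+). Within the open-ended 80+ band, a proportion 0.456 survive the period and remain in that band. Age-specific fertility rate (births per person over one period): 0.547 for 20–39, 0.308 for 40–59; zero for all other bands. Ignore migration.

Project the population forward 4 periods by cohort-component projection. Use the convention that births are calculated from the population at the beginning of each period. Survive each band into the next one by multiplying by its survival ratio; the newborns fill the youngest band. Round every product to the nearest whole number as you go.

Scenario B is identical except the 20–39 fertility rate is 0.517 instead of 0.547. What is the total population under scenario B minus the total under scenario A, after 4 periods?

Period 1:
Births: 10900 × 0.547 = 5962 ; 8400 × 0.308 = 2587 → 8549
20–39: 5100 × 0.971 = 4952
40–59: 10900 × 0.963 = 10497
60–79: 8400 × 0.983 = 8257
80+: 7400 × 0.959 + 9200 × 0.456 = 7097 + 4195 = 11292
Giving 8549 / 4952 / 10497 / 8257 / 11292.
Period 2:
Births: 4952 × 0.547 = 2709 ; 10497 × 0.308 = 3233 → 5942
20–39: 8549 × 0.971 = 8301
40–59: 4952 × 0.963 = 4769
60–79: 10497 × 0.983 = 10319
80+: 8257 × 0.959 + 11292 × 0.456 = 7918 + 5149 = 13067
Giving 5942 / 8301 / 4769 / 10319 / 13067.
Period 3:
Births: 8301 × 0.547 = 4541 ; 4769 × 0.308 = 1469 → 6010
20–39: 5942 × 0.971 = 5770
40–59: 8301 × 0.963 = 7994
60–79: 4769 × 0.983 = 4688
80+: 10319 × 0.959 + 13067 × 0.456 = 9896 + 5959 = 15855
Giving 6010 / 5770 / 7994 / 4688 / 15855.
Period 4:
Births: 5770 × 0.547 = 3156 ; 7994 × 0.308 = 2462 → 5618
20–39: 6010 × 0.971 = 5836
40–59: 5770 × 0.963 = 5557
60–79: 7994 × 0.983 = 7858
80+: 4688 × 0.959 + 15855 × 0.456 = 4496 + 7230 = 11726
Giving 5618 / 5836 / 5557 / 7858 / 11726.
Scenario A total after 4 periods: 36595
Scenario B projection —
Period 1:
Births: 10900 × 0.517 = 5635 ; 8400 × 0.308 = 2587 → 8222
20–39: 5100 × 0.971 = 4952
40–59: 10900 × 0.963 = 10497
60–79: 8400 × 0.983 = 8257
80+: 7400 × 0.959 + 9200 × 0.456 = 7097 + 4195 = 11292
Giving 8222 / 4952 / 10497 / 8257 / 11292.
Period 2:
Births: 4952 × 0.517 = 2560 ; 10497 × 0.308 = 3233 → 5793
20–39: 8222 × 0.971 = 7984
40–59: 4952 × 0.963 = 4769
60–79: 10497 × 0.983 = 10319
80+: 8257 × 0.959 + 11292 × 0.456 = 7918 + 5149 = 13067
Giving 5793 / 7984 / 4769 / 10319 / 13067.
Period 3:
Births: 7984 × 0.517 = 4128 ; 4769 × 0.308 = 1469 → 5597
20–39: 5793 × 0.971 = 5625
40–59: 7984 × 0.963 = 7689
60–79: 4769 × 0.983 = 4688
80+: 10319 × 0.959 + 13067 × 0.456 = 9896 + 5959 = 15855
Giving 5597 / 5625 / 7689 / 4688 / 15855.
Period 4:
Births: 5625 × 0.517 = 2908 ; 7689 × 0.308 = 2368 → 5276
20–39: 5597 × 0.971 = 5435
40–59: 5625 × 0.963 = 5417
60–79: 7689 × 0.983 = 7558
80+: 4688 × 0.959 + 15855 × 0.456 = 4496 + 7230 = 11726
Giving 5276 / 5435 / 5417 / 7558 / 11726.
Scenario B total after 4 periods: 35412
Difference B − A = 35412 − 36595 = -1183

-1183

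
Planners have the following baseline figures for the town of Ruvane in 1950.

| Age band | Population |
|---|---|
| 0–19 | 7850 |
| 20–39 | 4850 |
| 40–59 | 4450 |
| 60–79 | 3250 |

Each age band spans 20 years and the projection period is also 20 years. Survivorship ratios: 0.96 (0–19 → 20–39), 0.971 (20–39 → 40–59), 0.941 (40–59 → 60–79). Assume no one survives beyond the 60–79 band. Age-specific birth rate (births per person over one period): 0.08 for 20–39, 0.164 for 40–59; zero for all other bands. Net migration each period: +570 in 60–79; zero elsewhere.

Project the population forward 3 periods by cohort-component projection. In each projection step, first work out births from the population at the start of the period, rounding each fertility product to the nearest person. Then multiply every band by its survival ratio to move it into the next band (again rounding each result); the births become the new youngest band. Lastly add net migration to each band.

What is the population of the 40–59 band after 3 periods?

1042

Let band 1 be 0–19 through band 4 = 60–79.
— Period 1 —
Births: 4850 * 0.08 = 388 ; 4450 * 0.164 = 730 → 1118
Band 2: 7850 * 0.96 = 7536
Band 3: 4850 * 0.971 = 4709
Band 4: 4450 * 0.941 = 4187
Net migration: Band 4 + 570 → 4757
Giving 1118 / 7536 / 4709 / 4757.
— Period 2 —
Births: 7536 * 0.08 = 603 ; 4709 * 0.164 = 772 → 1375
Band 2: 1118 * 0.96 = 1073
Band 3: 7536 * 0.971 = 7317
Band 4: 4709 * 0.941 = 4431
Net migration: Band 4 + 570 → 5001
Giving 1375 / 1073 / 7317 / 5001.
— Period 3 —
Births: 1073 * 0.08 = 86 ; 7317 * 0.164 = 1200 → 1286
Band 2: 1375 * 0.96 = 1320
Band 3: 1073 * 0.971 = 1042
Band 4: 7317 * 0.941 = 6885
Net migration: Band 4 + 570 → 7455
Giving 1286 / 1320 / 1042 / 7455.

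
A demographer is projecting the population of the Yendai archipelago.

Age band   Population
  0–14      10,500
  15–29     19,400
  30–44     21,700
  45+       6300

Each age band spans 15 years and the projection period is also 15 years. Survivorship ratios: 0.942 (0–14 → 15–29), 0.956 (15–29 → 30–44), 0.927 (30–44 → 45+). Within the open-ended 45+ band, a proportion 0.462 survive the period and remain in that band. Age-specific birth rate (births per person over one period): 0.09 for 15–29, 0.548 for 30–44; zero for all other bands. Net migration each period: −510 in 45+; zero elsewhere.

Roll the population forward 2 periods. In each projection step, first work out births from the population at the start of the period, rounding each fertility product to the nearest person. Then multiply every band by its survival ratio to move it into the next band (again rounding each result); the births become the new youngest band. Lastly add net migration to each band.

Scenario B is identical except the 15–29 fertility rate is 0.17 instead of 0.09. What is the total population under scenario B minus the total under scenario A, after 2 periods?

[period 1]
Births: 19400 × 0.09 = 1746 ; 21700 × 0.548 = 11892 → total 13638
15–29: 10500 × 0.942 = 9891
30–44: 19400 × 0.956 = 18546
45+: 21700 × 0.927 + 6300 × 0.462 = 20116 + 2911 = 23027
Net migration: 45+ − 510 → 22517
Population now: 0–14=13638, 15–29=9891, 30–44=18546, 45+=22517
[period 2]
Births: 9891 × 0.09 = 890 ; 18546 × 0.548 = 10163 → total 11053
15–29: 13638 × 0.942 = 12847
30–44: 9891 × 0.956 = 9456
45+: 18546 × 0.927 + 22517 × 0.462 = 17192 + 10403 = 27595
Net migration: 45+ − 510 → 27085
Population now: 0–14=11053, 15–29=12847, 30–44=9456, 45+=27085
Scenario A total after 2 periods: 60441
Scenario B projection —
[period 1]
Births: 19400 × 0.17 = 3298 ; 21700 × 0.548 = 11892 → total 15190
15–29: 10500 × 0.942 = 9891
30–44: 19400 × 0.956 = 18546
45+: 21700 × 0.927 + 6300 × 0.462 = 20116 + 2911 = 23027
Net migration: 45+ − 510 → 22517
Population now: 0–14=15190, 15–29=9891, 30–44=18546, 45+=22517
[period 2]
Births: 9891 × 0.17 = 1681 ; 18546 × 0.548 = 10163 → total 11844
15–29: 15190 × 0.942 = 14309
30–44: 9891 × 0.956 = 9456
45+: 18546 × 0.927 + 22517 × 0.462 = 17192 + 10403 = 27595
Net migration: 45+ − 510 → 27085
Population now: 0–14=11844, 15–29=14309, 30–44=9456, 45+=27085
Scenario B total after 2 periods: 62694
Difference B − A = 62694 − 60441 = 2253

2253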